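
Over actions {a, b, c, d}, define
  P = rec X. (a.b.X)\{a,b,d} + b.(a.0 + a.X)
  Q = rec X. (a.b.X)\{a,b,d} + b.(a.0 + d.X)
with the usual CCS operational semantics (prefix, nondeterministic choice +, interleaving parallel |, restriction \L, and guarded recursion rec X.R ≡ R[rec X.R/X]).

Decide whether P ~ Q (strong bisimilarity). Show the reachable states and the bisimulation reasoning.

P ≁ Q

Reachable graph of P (3 states):
  s0 = rec X. (a.b.X)\{a,b,d} + b.(a.0 + a.X) has moves --b--▸ s1
  s1 = a.0 + a.(rec X. (a.b.X)\{a,b,d} + b.(a.0 + a.X)) has moves --a--▸ s0, --a--▸ s2
  s2 = 0 has moves deadlocked
Reachable graph of Q (3 states):
  t0 = rec X. (a.b.X)\{a,b,d} + b.(a.0 + d.X) has moves --b--▸ t1
  t1 = a.0 + d.(rec X. (a.b.X)\{a,b,d} + b.(a.0 + d.X)) has moves --a--▸ t2, --d--▸ t0
  t2 = 0 has moves deadlocked
Coarsest stable partition (strong bisimilarity classes):
  B0 = {s0}
  B1 = {s1}
  B2 = {s2, t2}
  B3 = {t0}
  B4 = {t1}
s0 ∈ B0, t0 ∈ B3 → different blocks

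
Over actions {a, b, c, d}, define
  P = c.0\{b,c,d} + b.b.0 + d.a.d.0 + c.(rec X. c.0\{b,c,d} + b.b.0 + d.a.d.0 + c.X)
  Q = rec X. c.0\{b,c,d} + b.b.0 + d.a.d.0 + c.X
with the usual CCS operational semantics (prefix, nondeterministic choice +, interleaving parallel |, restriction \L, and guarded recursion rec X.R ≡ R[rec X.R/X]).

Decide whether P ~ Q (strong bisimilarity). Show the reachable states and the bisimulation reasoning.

bisimilar

Reachable graph of P (7 states):
  s0 = c.0\{b,c,d} + b.b.0 + d.a.d.0 + c.(rec X. c.0\{b,c,d} + b.b.0 + d.a.d.0 + c.X) :: =b=> s1, =c=> s2, =c=> s3, =d=> s4
  s1 = b.0 :: =b=> s5
  s2 = 0\{b,c,d} :: deadlocked
  s3 = rec X. c.0\{b,c,d} + b.b.0 + d.a.d.0 + c.X :: =b=> s1, =c=> s2, =c=> s3, =d=> s4
  s4 = a.d.0 :: =a=> s6
  s5 = 0 :: deadlocked
  s6 = d.0 :: =d=> s5
Reachable graph of Q (6 states):
  t0 = rec X. c.0\{b,c,d} + b.b.0 + d.a.d.0 + c.X :: =b=> t1, =c=> t0, =c=> t2, =d=> t3
  t1 = b.0 :: =b=> t4
  t2 = 0\{b,c,d} :: deadlocked
  t3 = a.d.0 :: =a=> t5
  t4 = 0 :: deadlocked
  t5 = d.0 :: =d=> t4
Bisimilarity quotient blocks:
  B0 = {s0, s3, t0}
  B1 = {s4, t3}
  B2 = {s6, t5}
  B3 = {s2, s5, t2, t4}
  B4 = {s1, t1}
s0 ∈ B0, t0 ∈ B0 → same block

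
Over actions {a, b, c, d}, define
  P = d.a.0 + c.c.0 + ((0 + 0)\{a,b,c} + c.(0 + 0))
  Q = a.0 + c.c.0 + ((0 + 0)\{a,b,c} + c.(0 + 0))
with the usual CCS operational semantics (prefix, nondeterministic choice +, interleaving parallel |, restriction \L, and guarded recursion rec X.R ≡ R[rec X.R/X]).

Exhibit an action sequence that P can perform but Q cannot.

LTS(P): 5 reachable states
  p0 = d.a.0 + c.c.0 + ((0 + 0)\{a,b,c} + c.(0 + 0)) ⊢ =c=> p1, =c=> p2, =d=> p3
  p1 = 0 + 0 ⊢ ∅
  p2 = c.0 ⊢ =c=> p4
  p3 = a.0 ⊢ =a=> p4
  p4 = 0 ⊢ ∅
LTS(Q): 4 reachable states
  q0 = a.0 + c.c.0 + ((0 + 0)\{a,b,c} + c.(0 + 0)) ⊢ =a=> q1, =c=> q2, =c=> q3
  q1 = 0 ⊢ ∅
  q2 = 0 + 0 ⊢ ∅
  q3 = c.0 ⊢ =c=> q1
Executing d from P (initial set {p0}):
  [1] d ⇒ {p3}
  ✓ P
Executing d from Q (initial set {q0}):
  [1] d ⇒ ∅  — Q cannot continue

d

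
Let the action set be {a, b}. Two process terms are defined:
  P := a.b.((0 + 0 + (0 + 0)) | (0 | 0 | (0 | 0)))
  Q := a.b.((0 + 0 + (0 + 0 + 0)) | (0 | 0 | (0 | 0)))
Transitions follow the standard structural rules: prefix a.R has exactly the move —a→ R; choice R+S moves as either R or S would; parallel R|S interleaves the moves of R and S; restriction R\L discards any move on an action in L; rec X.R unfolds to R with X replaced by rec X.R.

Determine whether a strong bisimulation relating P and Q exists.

P's transition system — 3 states:
  s0 = a.b.((0 + 0 + (0 + 0)) | (0 | 0 | (0 | 0))) | --a--▸ s1
  s1 = b.((0 + 0 + (0 + 0)) | (0 | 0 | (0 | 0))) | --b--▸ s2
  s2 = (0 + 0 + (0 + 0)) | (0 | 0 | (0 | 0)) | stopped
Q's transition system — 3 states:
  t0 = a.b.((0 + 0 + (0 + 0 + 0)) | (0 | 0 | (0 | 0))) | --a--▸ t1
  t1 = b.((0 + 0 + (0 + 0 + 0)) | (0 | 0 | (0 | 0))) | --b--▸ t2
  t2 = (0 + 0 + (0 + 0 + 0)) | (0 | 0 | (0 | 0)) | stopped
Coarsest stable partition (strong bisimilarity classes):
  B0 = {s0, t0}
  B1 = {s1, t1}
  B2 = {s2, t2}
s0 ∈ B0, t0 ∈ B0 → same block

YES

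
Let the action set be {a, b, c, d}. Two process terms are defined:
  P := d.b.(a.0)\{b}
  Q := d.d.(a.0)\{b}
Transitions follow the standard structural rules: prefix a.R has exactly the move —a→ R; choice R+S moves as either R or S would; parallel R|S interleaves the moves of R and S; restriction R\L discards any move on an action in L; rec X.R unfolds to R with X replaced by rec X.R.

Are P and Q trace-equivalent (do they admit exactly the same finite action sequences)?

Reachable graph of P (4 states):
  s0 = d.b.(a.0)\{b} → =d=> s1
  s1 = b.(a.0)\{b} → =b=> s2
  s2 = (a.0)\{b} → =a=> s3
  s3 = 0\{b} → ·
Reachable graph of Q (4 states):
  t0 = d.d.(a.0)\{b} → =d=> t1
  t1 = d.(a.0)\{b} → =d=> t2
  t2 = (a.0)\{b} → =a=> t3
  t3 = 0\{b} → ·
Trace ⟨db⟩ through P, begin at {s0}:
  step 1 (d): {s1}
  step 2 (b): {s2}
  — P admits the full trace.
Trace ⟨db⟩ through Q, begin at {t0}:
  step 1 (d): {t1}
  step 2 (b): ∅ (Q stuck)

traces(P) ≠ traces(Q) — witness ⟨db⟩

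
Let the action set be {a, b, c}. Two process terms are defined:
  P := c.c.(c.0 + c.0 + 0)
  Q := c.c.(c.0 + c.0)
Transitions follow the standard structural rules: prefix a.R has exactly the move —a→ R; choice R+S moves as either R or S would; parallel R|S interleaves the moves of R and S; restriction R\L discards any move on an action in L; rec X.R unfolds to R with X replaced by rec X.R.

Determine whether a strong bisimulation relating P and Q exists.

YES

P's transition system — 4 states:
  s0 = c.c.(c.0 + c.0 + 0) ⊢ —c→ s1
  s1 = c.(c.0 + c.0 + 0) ⊢ —c→ s2
  s2 = c.0 + c.0 + 0 ⊢ —c→ s3
  s3 = 0 ⊢ ∅
Q's transition system — 4 states:
  t0 = c.c.(c.0 + c.0) ⊢ —c→ t1
  t1 = c.(c.0 + c.0) ⊢ —c→ t2
  t2 = c.0 + c.0 ⊢ —c→ t3
  t3 = 0 ⊢ ∅
Coarsest stable partition (strong bisimilarity classes):
  B0 = {s0, t0}
  B1 = {s1, t1}
  B2 = {s2, t2}
  B3 = {s3, t3}
s0 ∈ B0, t0 ∈ B0 → same block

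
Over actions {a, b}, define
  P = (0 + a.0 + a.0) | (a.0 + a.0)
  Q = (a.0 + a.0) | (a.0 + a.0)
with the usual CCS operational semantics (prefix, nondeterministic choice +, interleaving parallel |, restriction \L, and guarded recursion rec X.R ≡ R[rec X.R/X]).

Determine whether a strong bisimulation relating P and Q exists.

P ~ Q

P's transition system — 4 states:
  m0 = (0 + a.0 + a.0) | (a.0 + a.0) | -a-> m1, -a-> m2
  m1 = (0 + a.0 + a.0) | 0 | -a-> m3
  m2 = 0 | (a.0 + a.0) | -a-> m3
  m3 = 0 | 0 | ·
Q's transition system — 4 states:
  n0 = (a.0 + a.0) | (a.0 + a.0) | -a-> n1, -a-> n2
  n1 = (a.0 + a.0) | 0 | -a-> n3
  n2 = 0 | (a.0 + a.0) | -a-> n3
  n3 = 0 | 0 | ·
Coarsest stable partition (strong bisimilarity classes):
  B0 = {m0, n0}
  B1 = {m1, m2, n1, n2}
  B2 = {m3, n3}
m0 ∈ B0, n0 ∈ B0 → same block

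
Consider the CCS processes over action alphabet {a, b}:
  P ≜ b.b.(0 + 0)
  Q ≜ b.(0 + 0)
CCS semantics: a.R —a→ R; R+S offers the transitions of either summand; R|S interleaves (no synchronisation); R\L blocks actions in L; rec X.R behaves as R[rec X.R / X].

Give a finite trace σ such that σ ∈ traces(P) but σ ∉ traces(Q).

bb

LTS(P): 3 reachable states
  m0 = b.b.(0 + 0) :: ··b··> m1
  m1 = b.(0 + 0) :: ··b··> m2
  m2 = 0 + 0 :: (no moves)
LTS(Q): 2 reachable states
  n0 = b.(0 + 0) :: ··b··> n1
  n1 = 0 + 0 :: (no moves)
Run σ = ⟨bb⟩ on P: start {m0}
  [1] b ⇒ {m1}
  [2] b ⇒ {m2}
  ✓ P
Run σ = ⟨bb⟩ on Q: start {n0}
  [1] b ⇒ {n1}
  [2] b ⇒ ∅ (Q stuck)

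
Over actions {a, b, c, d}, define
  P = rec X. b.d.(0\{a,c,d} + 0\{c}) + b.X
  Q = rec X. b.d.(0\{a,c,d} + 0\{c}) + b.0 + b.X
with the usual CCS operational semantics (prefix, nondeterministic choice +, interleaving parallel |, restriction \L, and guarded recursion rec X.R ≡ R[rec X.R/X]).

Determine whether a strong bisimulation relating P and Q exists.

Reachable graph of P (3 states):
  p0 = rec X. b.d.(0\{a,c,d} + 0\{c}) + b.X → —b→ p0, —b→ p1
  p1 = d.(0\{a,c,d} + 0\{c}) → —d→ p2
  p2 = 0\{a,c,d} + 0\{c} → deadlocked
Reachable graph of Q (4 states):
  q0 = rec X. b.d.(0\{a,c,d} + 0\{c}) + b.0 + b.X → —b→ q0, —b→ q1, —b→ q2
  q1 = 0 → deadlocked
  q2 = d.(0\{a,c,d} + 0\{c}) → —d→ q3
  q3 = 0\{a,c,d} + 0\{c} → deadlocked
Bisimilarity quotient blocks:
  B0 = {p0}
  B1 = {p1, q2}
  B2 = {p2, q1, q3}
  B3 = {q0}
p0 ∈ B0, q0 ∈ B3 → different blocks

P ≁ Q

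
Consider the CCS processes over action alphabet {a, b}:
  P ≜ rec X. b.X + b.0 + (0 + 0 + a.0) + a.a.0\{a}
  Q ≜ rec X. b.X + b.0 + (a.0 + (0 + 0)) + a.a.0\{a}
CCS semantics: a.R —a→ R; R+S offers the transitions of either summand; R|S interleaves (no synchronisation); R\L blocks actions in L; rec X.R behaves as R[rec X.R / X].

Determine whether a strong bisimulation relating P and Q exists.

P's transition system — 4 states:
  s0 = rec X. b.X + b.0 + (0 + 0 + a.0) + a.a.0\{a} ⊢ =a=> s1, =a=> s2, =b=> s0, =b=> s1
  s1 = 0 ⊢ deadlocked
  s2 = a.0\{a} ⊢ =a=> s3
  s3 = 0\{a} ⊢ deadlocked
Q's transition system — 4 states:
  t0 = rec X. b.X + b.0 + (a.0 + (0 + 0)) + a.a.0\{a} ⊢ =a=> t1, =a=> t2, =b=> t0, =b=> t1
  t1 = 0 ⊢ deadlocked
  t2 = a.0\{a} ⊢ =a=> t3
  t3 = 0\{a} ⊢ deadlocked
Bisimilarity quotient blocks:
  B0 = {s0, t0}
  B1 = {s2, t2}
  B2 = {s1, s3, t1, t3}
s0 ∈ B0, t0 ∈ B0 → same block

bisimilar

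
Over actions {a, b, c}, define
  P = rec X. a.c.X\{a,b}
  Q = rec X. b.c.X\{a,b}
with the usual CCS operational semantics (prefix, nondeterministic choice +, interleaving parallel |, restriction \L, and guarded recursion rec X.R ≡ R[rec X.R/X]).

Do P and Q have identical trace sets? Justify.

traces(P) ≠ traces(Q) — witness ⟨a⟩

LTS(P): 3 reachable states
  s0 = rec X. a.c.X\{a,b} | =a=> s1
  s1 = c.(rec X. a.c.X\{a,b})\{a,b} | =c=> s2
  s2 = (rec X. a.c.X\{a,b})\{a,b} | ·
LTS(Q): 3 reachable states
  t0 = rec X. b.c.X\{a,b} | =b=> t1
  t1 = c.(rec X. b.c.X\{a,b})\{a,b} | =c=> t2
  t2 = (rec X. b.c.X\{a,b})\{a,b} | ·
Executing a from P (initial set {s0}):
  step 1 (a): {s1}
  ✓ P
Executing a from Q (initial set {t0}):
  step 1 (a): no successor for Q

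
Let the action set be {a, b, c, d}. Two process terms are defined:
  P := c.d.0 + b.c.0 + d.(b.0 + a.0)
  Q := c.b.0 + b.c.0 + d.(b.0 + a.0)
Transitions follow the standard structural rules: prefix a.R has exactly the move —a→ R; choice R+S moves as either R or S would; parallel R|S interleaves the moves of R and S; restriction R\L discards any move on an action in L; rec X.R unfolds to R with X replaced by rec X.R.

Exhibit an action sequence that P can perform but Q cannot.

cd

LTS(P): 5 reachable states
  s0 = c.d.0 + b.c.0 + d.(b.0 + a.0) has moves =b=> s1, =c=> s2, =d=> s3
  s1 = c.0 has moves =c=> s4
  s2 = d.0 has moves =d=> s4
  s3 = b.0 + a.0 has moves =a=> s4, =b=> s4
  s4 = 0 has moves (no moves)
LTS(Q): 5 reachable states
  t0 = c.b.0 + b.c.0 + d.(b.0 + a.0) has moves =b=> t1, =c=> t2, =d=> t3
  t1 = c.0 has moves =c=> t4
  t2 = b.0 has moves =b=> t4
  t3 = b.0 + a.0 has moves =a=> t4, =b=> t4
  t4 = 0 has moves (no moves)
Trace ⟨cd⟩ through P, begin at {s0}:
  [1] c ⇒ {s2}
  [2] d ⇒ {s4}
  ✓ P
Trace ⟨cd⟩ through Q, begin at {t0}:
  [1] c ⇒ {t2}
  [2] d ⇒ no successor for Q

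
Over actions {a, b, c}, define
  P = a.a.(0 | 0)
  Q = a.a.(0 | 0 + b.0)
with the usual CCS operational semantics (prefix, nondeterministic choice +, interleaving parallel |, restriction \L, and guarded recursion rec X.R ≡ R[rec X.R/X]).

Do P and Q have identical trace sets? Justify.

LTS(P): 3 reachable states
  u0 = a.a.(0 | 0) ⊢ ··a··> u1
  u1 = a.(0 | 0) ⊢ ··a··> u2
  u2 = 0 | 0 ⊢ ·
LTS(Q): 4 reachable states
  v0 = a.a.(0 | 0 + b.0) ⊢ ··a··> v1
  v1 = a.(0 | 0 + b.0) ⊢ ··a··> v2
  v2 = 0 | 0 + b.0 ⊢ ··b··> v3
  v3 = 0 ⊢ ·
Run σ = ⟨aab⟩ on Q: start {v0}
  [1] a ⇒ {v1}
  [2] a ⇒ {v2}
  [3] b ⇒ {v3}
  Q completes σ.
Run σ = ⟨aab⟩ on P: start {u0}
  [1] a ⇒ {u1}
  [2] a ⇒ {u2}
  [3] b ⇒ no successor for P

traces(P) ≠ traces(Q) — witness ⟨aab⟩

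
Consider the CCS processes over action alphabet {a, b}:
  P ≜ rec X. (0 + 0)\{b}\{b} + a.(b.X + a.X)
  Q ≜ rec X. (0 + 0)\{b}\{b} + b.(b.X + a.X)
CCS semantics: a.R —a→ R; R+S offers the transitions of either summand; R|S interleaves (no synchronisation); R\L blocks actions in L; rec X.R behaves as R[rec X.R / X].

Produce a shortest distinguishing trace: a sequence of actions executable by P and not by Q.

P's transition system — 2 states:
  p0 = rec X. (0 + 0)\{b}\{b} + a.(b.X + a.X) has moves --a--▸ p1
  p1 = b.(rec X. (0 + 0)\{b}\{b} + a.(b.X + a.X)) + a.(rec X. (0 + 0)\{b}\{b} + a.(b.X + a.X)) has moves --a--▸ p0, --b--▸ p0
Q's transition system — 2 states:
  q0 = rec X. (0 + 0)\{b}\{b} + b.(b.X + a.X) has moves --b--▸ q1
  q1 = b.(rec X. (0 + 0)\{b}\{b} + b.(b.X + a.X)) + a.(rec X. (0 + 0)\{b}\{b} + b.(b.X + a.X)) has moves --a--▸ q0, --b--▸ q0
Trace ⟨a⟩ through P, begin at {p0}:
  step 1 (a): {p1}
  ✓ P
Trace ⟨a⟩ through Q, begin at {q0}:
  step 1 (a): ∅ (Q stuck)

a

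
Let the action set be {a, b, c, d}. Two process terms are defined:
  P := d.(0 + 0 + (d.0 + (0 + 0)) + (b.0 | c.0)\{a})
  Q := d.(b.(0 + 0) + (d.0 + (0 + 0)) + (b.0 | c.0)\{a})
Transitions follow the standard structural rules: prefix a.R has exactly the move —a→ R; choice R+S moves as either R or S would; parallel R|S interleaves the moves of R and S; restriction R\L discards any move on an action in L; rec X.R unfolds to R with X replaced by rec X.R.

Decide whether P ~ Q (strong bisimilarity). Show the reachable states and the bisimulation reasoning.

P ≁ Q

Reachable graph of P (6 states):
  m0 = d.(0 + 0 + (d.0 + (0 + 0)) + (b.0 | c.0)\{a}) | -d-> m1
  m1 = 0 + 0 + (d.0 + (0 + 0)) + (b.0 | c.0)\{a} | -b-> m2, -c-> m3, -d-> m4
  m2 = (0 | c.0)\{a} | -c-> m5
  m3 = (b.0 | 0)\{a} | -b-> m5
  m4 = 0 | ∅
  m5 = (0 | 0)\{a} | ∅
Reachable graph of Q (7 states):
  n0 = d.(b.(0 + 0) + (d.0 + (0 + 0)) + (b.0 | c.0)\{a}) | -d-> n1
  n1 = b.(0 + 0) + (d.0 + (0 + 0)) + (b.0 | c.0)\{a} | -b-> n2, -b-> n3, -c-> n4, -d-> n5
  n2 = (0 | c.0)\{a} | -c-> n6
  n3 = 0 + 0 | ∅
  n4 = (b.0 | 0)\{a} | -b-> n6
  n5 = 0 | ∅
  n6 = (0 | 0)\{a} | ∅
Bisimilarity quotient blocks:
  B0 = {m0}
  B1 = {m1}
  B2 = {m2, n2}
  B3 = {m4, m5, n3, n5, n6}
  B4 = {m3, n4}
  B5 = {n0}
  B6 = {n1}
m0 ∈ B0, n0 ∈ B5 → different blocks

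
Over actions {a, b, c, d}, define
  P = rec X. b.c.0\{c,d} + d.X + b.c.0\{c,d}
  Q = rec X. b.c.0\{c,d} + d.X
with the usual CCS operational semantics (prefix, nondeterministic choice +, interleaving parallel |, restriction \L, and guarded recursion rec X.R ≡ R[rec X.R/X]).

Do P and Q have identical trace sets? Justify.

LTS(P): 3 reachable states
  m0 = rec X. b.c.0\{c,d} + d.X + b.c.0\{c,d} → --b--▸ m1, --d--▸ m0
  m1 = c.0\{c,d} → --c--▸ m2
  m2 = 0\{c,d} → ·
LTS(Q): 3 reachable states
  n0 = rec X. b.c.0\{c,d} + d.X → --b--▸ n1, --d--▸ n0
  n1 = c.0\{c,d} → --c--▸ n2
  n2 = 0\{c,d} → ·
Coarsest stable partition (strong bisimilarity classes):
  B0 = {m0, n0}
  B1 = {m1, n1}
  B2 = {m2, n2}
m0 ∈ B0, n0 ∈ B0 → same block
Bisimilar ⇒ trace-equivalent.

trace-equivalent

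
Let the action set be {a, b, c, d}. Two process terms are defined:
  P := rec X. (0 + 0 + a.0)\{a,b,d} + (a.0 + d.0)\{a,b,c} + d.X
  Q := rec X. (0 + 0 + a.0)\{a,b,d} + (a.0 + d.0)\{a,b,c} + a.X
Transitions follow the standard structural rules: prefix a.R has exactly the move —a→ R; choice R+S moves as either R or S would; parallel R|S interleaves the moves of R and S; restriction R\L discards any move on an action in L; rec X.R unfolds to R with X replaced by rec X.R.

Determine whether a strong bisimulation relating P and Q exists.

LTS(P): 2 reachable states
  s0 = rec X. (0 + 0 + a.0)\{a,b,d} + (a.0 + d.0)\{a,b,c} + d.X | =d=> s0, =d=> s1
  s1 = 0\{a,b,c} | ·
LTS(Q): 2 reachable states
  t0 = rec X. (0 + 0 + a.0)\{a,b,d} + (a.0 + d.0)\{a,b,c} + a.X | =a=> t0, =d=> t1
  t1 = 0\{a,b,c} | ·
Partition-refinement fixed point:
  B0 = {s0}
  B1 = {s1, t1}
  B2 = {t0}
s0 ∈ B0, t0 ∈ B2 → different blocks

P ≁ Q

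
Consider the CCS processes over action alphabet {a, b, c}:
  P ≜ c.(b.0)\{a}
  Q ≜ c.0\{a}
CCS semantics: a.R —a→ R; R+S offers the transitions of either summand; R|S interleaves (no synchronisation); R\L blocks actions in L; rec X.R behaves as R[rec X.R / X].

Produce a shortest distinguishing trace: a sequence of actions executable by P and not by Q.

cb

P's transition system — 3 states:
  m0 = c.(b.0)\{a} :: —c→ m1
  m1 = (b.0)\{a} :: —b→ m2
  m2 = 0\{a} :: (no moves)
Q's transition system — 2 states:
  n0 = c.0\{a} :: —c→ n1
  n1 = 0\{a} :: (no moves)
Trace ⟨cb⟩ through P, begin at {m0}:
  [1] c ⇒ {m1}
  [2] b ⇒ {m2}
  P completes σ.
Trace ⟨cb⟩ through Q, begin at {n0}:
  [1] c ⇒ {n1}
  [2] b ⇒ ∅ (Q stuck)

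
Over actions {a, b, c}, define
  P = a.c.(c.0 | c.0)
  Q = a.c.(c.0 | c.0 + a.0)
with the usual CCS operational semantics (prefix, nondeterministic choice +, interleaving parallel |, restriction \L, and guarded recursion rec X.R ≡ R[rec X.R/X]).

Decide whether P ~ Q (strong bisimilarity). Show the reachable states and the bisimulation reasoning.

Reachable graph of P (6 states):
  u0 = a.c.(c.0 | c.0) → —a→ u1
  u1 = c.(c.0 | c.0) → —c→ u2
  u2 = c.0 | c.0 → —c→ u3, —c→ u4
  u3 = 0 | c.0 → —c→ u5
  u4 = c.0 | 0 → —c→ u5
  u5 = 0 | 0 → stopped
Reachable graph of Q (7 states):
  v0 = a.c.(c.0 | c.0 + a.0) → —a→ v1
  v1 = c.(c.0 | c.0 + a.0) → —c→ v2
  v2 = c.0 | c.0 + a.0 → —a→ v3, —c→ v4, —c→ v5
  v3 = 0 → stopped
  v4 = 0 | c.0 → —c→ v6
  v5 = c.0 | 0 → —c→ v6
  v6 = 0 | 0 → stopped
Partition-refinement fixed point:
  B0 = {u0}
  B1 = {u1}
  B2 = {u2}
  B3 = {u3, u4, v4, v5}
  B4 = {u5, v3, v6}
  B5 = {v0}
  B6 = {v1}
  B7 = {v2}
u0 ∈ B0, v0 ∈ B5 → different blocks

not bisimilar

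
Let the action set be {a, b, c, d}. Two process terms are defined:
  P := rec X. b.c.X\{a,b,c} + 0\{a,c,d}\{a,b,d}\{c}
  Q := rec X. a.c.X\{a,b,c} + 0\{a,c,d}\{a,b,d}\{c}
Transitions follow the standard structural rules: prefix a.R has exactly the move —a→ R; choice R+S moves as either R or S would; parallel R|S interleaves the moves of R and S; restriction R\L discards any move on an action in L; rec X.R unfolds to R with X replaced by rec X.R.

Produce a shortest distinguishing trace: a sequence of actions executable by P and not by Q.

P's transition system — 3 states:
  p0 = rec X. b.c.X\{a,b,c} + 0\{a,c,d}\{a,b,d}\{c} :: =b=> p1
  p1 = c.(rec X. b.c.X\{a,b,c} + 0\{a,c,d}\{a,b,d}\{c})\{a,b,c} :: =c=> p2
  p2 = (rec X. b.c.X\{a,b,c} + 0\{a,c,d}\{a,b,d}\{c})\{a,b,c} :: (no moves)
Q's transition system — 3 states:
  q0 = rec X. a.c.X\{a,b,c} + 0\{a,c,d}\{a,b,d}\{c} :: =a=> q1
  q1 = c.(rec X. a.c.X\{a,b,c} + 0\{a,c,d}\{a,b,d}\{c})\{a,b,c} :: =c=> q2
  q2 = (rec X. a.c.X\{a,b,c} + 0\{a,c,d}\{a,b,d}\{c})\{a,b,c} :: (no moves)
Trace ⟨b⟩ through P, begin at {p0}:
  [1] b ⇒ {p1}
  — P admits the full trace.
Trace ⟨b⟩ through Q, begin at {q0}:
  [1] b ⇒ no successor for Q

b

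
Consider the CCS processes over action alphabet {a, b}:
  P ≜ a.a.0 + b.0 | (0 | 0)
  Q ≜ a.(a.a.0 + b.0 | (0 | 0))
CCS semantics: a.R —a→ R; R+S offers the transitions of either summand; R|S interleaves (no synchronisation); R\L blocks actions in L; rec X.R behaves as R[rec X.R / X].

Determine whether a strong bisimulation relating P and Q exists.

P ≁ Q

Reachable graph of P (4 states):
  m0 = a.a.0 + b.0 | (0 | 0) :: ··a··> m1, ··b··> m2
  m1 = a.0 :: ··a··> m3
  m2 = 0 | (0 | 0) :: stopped
  m3 = 0 :: stopped
Reachable graph of Q (5 states):
  n0 = a.(a.a.0 + b.0 | (0 | 0)) :: ··a··> n1
  n1 = a.a.0 + b.0 | (0 | 0) :: ··a··> n2, ··b··> n3
  n2 = a.0 :: ··a··> n4
  n3 = 0 | (0 | 0) :: stopped
  n4 = 0 :: stopped
Coarsest stable partition (strong bisimilarity classes):
  B0 = {m0, n1}
  B1 = {m2, m3, n3, n4}
  B2 = {m1, n2}
  B3 = {n0}
m0 ∈ B0, n0 ∈ B3 → different blocks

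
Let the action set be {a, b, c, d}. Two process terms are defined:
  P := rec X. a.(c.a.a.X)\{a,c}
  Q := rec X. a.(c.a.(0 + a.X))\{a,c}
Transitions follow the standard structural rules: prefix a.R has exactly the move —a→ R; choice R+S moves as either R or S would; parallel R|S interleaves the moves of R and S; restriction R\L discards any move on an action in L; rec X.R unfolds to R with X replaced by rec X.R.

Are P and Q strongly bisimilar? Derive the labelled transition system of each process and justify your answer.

bisimilar

LTS(P): 2 reachable states
  m0 = rec X. a.(c.a.a.X)\{a,c} ⊢ =a=> m1
  m1 = (c.a.a.(rec X. a.(c.a.a.X)\{a,c}))\{a,c} ⊢ (no moves)
LTS(Q): 2 reachable states
  n0 = rec X. a.(c.a.(0 + a.X))\{a,c} ⊢ =a=> n1
  n1 = (c.a.(0 + a.(rec X. a.(c.a.(0 + a.X))\{a,c})))\{a,c} ⊢ (no moves)
Coarsest stable partition (strong bisimilarity classes):
  B0 = {m0, n0}
  B1 = {m1, n1}
m0 ∈ B0, n0 ∈ B0 → same block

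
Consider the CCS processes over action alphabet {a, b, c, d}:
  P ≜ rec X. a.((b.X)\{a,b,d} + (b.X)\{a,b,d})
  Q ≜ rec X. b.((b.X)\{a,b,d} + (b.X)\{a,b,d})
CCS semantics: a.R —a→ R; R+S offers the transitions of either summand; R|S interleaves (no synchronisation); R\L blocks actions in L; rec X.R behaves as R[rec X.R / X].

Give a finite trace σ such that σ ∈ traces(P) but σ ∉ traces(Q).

a

P's transition system — 2 states:
  s0 = rec X. a.((b.X)\{a,b,d} + (b.X)\{a,b,d}) :: ··a··> s1
  s1 = (b.(rec X. a.((b.X)\{a,b,d} + (b.X)\{a,b,d})))\{a,b,d} + (b.(rec X. a.((b.X)\{a,b,d} + (b.X)\{a,b,d})))\{a,b,d} :: ∅
Q's transition system — 2 states:
  t0 = rec X. b.((b.X)\{a,b,d} + (b.X)\{a,b,d}) :: ··b··> t1
  t1 = (b.(rec X. b.((b.X)\{a,b,d} + (b.X)\{a,b,d})))\{a,b,d} + (b.(rec X. b.((b.X)\{a,b,d} + (b.X)\{a,b,d})))\{a,b,d} :: ∅
Run σ = ⟨a⟩ on P: start {s0}
  after a @ step 1: {s1}
  P completes σ.
Run σ = ⟨a⟩ on Q: start {t0}
  after a @ step 1: ∅  — Q cannot continue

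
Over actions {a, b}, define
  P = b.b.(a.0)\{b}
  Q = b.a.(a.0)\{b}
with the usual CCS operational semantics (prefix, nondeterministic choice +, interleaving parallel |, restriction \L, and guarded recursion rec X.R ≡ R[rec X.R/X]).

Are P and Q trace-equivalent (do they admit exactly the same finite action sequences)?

P's transition system — 4 states:
  u0 = b.b.(a.0)\{b} :: ··b··> u1
  u1 = b.(a.0)\{b} :: ··b··> u2
  u2 = (a.0)\{b} :: ··a··> u3
  u3 = 0\{b} :: ∅
Q's transition system — 4 states:
  v0 = b.a.(a.0)\{b} :: ··b··> v1
  v1 = a.(a.0)\{b} :: ··a··> v2
  v2 = (a.0)\{b} :: ··a··> v3
  v3 = 0\{b} :: ∅
Trace ⟨bb⟩ through P, begin at {u0}:
  step 1 (b): {u1}
  step 2 (b): {u2}
  P completes σ.
Trace ⟨bb⟩ through Q, begin at {v0}:
  step 1 (b): {v1}
  step 2 (b): no successor for Q

trace-distinct — witness ⟨bb⟩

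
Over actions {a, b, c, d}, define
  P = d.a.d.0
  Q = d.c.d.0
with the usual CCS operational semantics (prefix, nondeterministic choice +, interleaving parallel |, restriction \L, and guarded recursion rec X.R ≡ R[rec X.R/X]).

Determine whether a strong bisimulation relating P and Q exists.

P's transition system — 4 states:
  m0 = d.a.d.0 → -d-> m1
  m1 = a.d.0 → -a-> m2
  m2 = d.0 → -d-> m3
  m3 = 0 → (no moves)
Q's transition system — 4 states:
  n0 = d.c.d.0 → -d-> n1
  n1 = c.d.0 → -c-> n2
  n2 = d.0 → -d-> n3
  n3 = 0 → (no moves)
Bisimilarity quotient blocks:
  B0 = {m0}
  B1 = {m1}
  B2 = {m2, n2}
  B3 = {m3, n3}
  B4 = {n0}
  B5 = {n1}
m0 ∈ B0, n0 ∈ B4 → different blocks

P ≁ Q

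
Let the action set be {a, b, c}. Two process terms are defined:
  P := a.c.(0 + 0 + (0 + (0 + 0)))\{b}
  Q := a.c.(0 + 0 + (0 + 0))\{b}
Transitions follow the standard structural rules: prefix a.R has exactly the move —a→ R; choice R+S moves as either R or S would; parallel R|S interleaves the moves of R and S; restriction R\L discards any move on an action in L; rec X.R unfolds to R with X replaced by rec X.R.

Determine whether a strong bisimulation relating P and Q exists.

P's transition system — 3 states:
  u0 = a.c.(0 + 0 + (0 + (0 + 0)))\{b} → ··a··> u1
  u1 = c.(0 + 0 + (0 + (0 + 0)))\{b} → ··c··> u2
  u2 = (0 + 0 + (0 + (0 + 0)))\{b} → ∅
Q's transition system — 3 states:
  v0 = a.c.(0 + 0 + (0 + 0))\{b} → ··a··> v1
  v1 = c.(0 + 0 + (0 + 0))\{b} → ··c··> v2
  v2 = (0 + 0 + (0 + 0))\{b} → ∅
Partition-refinement fixed point:
  B0 = {u0, v0}
  B1 = {u1, v1}
  B2 = {u2, v2}
u0 ∈ B0, v0 ∈ B0 → same block

bisimilar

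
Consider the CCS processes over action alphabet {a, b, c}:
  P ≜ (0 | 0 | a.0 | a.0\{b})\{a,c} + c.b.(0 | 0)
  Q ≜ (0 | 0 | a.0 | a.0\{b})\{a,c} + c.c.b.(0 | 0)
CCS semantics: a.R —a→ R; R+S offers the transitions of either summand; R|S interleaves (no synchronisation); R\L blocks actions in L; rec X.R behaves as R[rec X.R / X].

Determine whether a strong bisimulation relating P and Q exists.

P ≁ Q

Reachable graph of P (3 states):
  s0 = (0 | 0 | a.0 | a.0\{b})\{a,c} + c.b.(0 | 0) has moves =c=> s1
  s1 = b.(0 | 0) has moves =b=> s2
  s2 = 0 | 0 has moves deadlocked
Reachable graph of Q (4 states):
  t0 = (0 | 0 | a.0 | a.0\{b})\{a,c} + c.c.b.(0 | 0) has moves =c=> t1
  t1 = c.b.(0 | 0) has moves =c=> t2
  t2 = b.(0 | 0) has moves =b=> t3
  t3 = 0 | 0 has moves deadlocked
Bisimilarity quotient blocks:
  B0 = {s0, t1}
  B1 = {s1, t2}
  B2 = {s2, t3}
  B3 = {t0}
s0 ∈ B0, t0 ∈ B3 → different blocks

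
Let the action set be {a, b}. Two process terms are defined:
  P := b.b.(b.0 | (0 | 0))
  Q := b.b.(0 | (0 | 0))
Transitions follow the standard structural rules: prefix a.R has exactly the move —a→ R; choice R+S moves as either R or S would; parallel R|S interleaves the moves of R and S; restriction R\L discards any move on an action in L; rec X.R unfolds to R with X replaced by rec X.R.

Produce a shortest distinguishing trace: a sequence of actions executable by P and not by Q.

bbb

P's transition system — 4 states:
  m0 = b.b.(b.0 | (0 | 0)) has moves ··b··> m1
  m1 = b.(b.0 | (0 | 0)) has moves ··b··> m2
  m2 = b.0 | (0 | 0) has moves ··b··> m3
  m3 = 0 | (0 | 0) has moves (no moves)
Q's transition system — 3 states:
  n0 = b.b.(0 | (0 | 0)) has moves ··b··> n1
  n1 = b.(0 | (0 | 0)) has moves ··b··> n2
  n2 = 0 | (0 | 0) has moves (no moves)
Trace ⟨bbb⟩ through P, begin at {m0}:
  after b @ step 1: {m1}
  after b @ step 2: {m2}
  after b @ step 3: {m3}
  P completes σ.
Trace ⟨bbb⟩ through Q, begin at {n0}:
  after b @ step 1: {n1}
  after b @ step 2: {n2}
  after b @ step 3: ∅ (Q stuck)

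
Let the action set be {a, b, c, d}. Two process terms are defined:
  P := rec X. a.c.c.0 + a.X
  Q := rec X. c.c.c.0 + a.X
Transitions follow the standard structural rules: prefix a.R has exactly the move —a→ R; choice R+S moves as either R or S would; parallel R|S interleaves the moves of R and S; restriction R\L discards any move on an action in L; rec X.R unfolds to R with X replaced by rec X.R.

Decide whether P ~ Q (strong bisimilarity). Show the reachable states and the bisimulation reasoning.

not bisimilar

Reachable graph of P (4 states):
  s0 = rec X. a.c.c.0 + a.X | =a=> s0, =a=> s1
  s1 = c.c.0 | =c=> s2
  s2 = c.0 | =c=> s3
  s3 = 0 | deadlocked
Reachable graph of Q (4 states):
  t0 = rec X. c.c.c.0 + a.X | =a=> t0, =c=> t1
  t1 = c.c.0 | =c=> t2
  t2 = c.0 | =c=> t3
  t3 = 0 | deadlocked
Bisimilarity quotient blocks:
  B0 = {s0}
  B1 = {s1, t1}
  B2 = {s2, t2}
  B3 = {s3, t3}
  B4 = {t0}
s0 ∈ B0, t0 ∈ B4 → different blocks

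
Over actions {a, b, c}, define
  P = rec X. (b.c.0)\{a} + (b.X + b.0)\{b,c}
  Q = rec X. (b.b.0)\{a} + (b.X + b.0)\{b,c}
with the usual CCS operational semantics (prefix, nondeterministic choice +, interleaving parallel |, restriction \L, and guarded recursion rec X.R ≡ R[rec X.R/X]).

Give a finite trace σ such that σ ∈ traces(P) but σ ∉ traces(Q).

Reachable graph of P (3 states):
  s0 = rec X. (b.c.0)\{a} + (b.X + b.0)\{b,c} :: ··b··> s1
  s1 = (c.0)\{a} :: ··c··> s2
  s2 = 0\{a} :: ·
Reachable graph of Q (3 states):
  t0 = rec X. (b.b.0)\{a} + (b.X + b.0)\{b,c} :: ··b··> t1
  t1 = (b.0)\{a} :: ··b··> t2
  t2 = 0\{a} :: ·
Executing bc from P (initial set {s0}):
  step 1 (b): {s1}
  step 2 (c): {s2}
  P completes σ.
Executing bc from Q (initial set {t0}):
  step 1 (b): {t1}
  step 2 (c): ∅ (Q stuck)

bc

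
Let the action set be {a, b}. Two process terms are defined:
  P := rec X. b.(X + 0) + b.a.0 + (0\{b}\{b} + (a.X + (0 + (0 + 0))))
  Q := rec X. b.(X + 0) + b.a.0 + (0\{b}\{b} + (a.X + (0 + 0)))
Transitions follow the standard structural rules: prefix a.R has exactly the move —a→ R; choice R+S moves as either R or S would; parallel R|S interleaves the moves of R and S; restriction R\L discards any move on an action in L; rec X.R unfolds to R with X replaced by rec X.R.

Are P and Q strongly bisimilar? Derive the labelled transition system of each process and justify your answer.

P's transition system — 4 states:
  s0 = rec X. b.(X + 0) + b.a.0 + (0\{b}\{b} + (a.X + (0 + (0 + 0)))) ⊢ =a=> s0, =b=> s1, =b=> s2
  s1 = (rec X. b.(X + 0) + b.a.0 + (0\{b}\{b} + (a.X + (0 + (0 + 0))))) + 0 ⊢ =a=> s0, =b=> s1, =b=> s2
  s2 = a.0 ⊢ =a=> s3
  s3 = 0 ⊢ deadlocked
Q's transition system — 4 states:
  t0 = rec X. b.(X + 0) + b.a.0 + (0\{b}\{b} + (a.X + (0 + 0))) ⊢ =a=> t0, =b=> t1, =b=> t2
  t1 = (rec X. b.(X + 0) + b.a.0 + (0\{b}\{b} + (a.X + (0 + 0)))) + 0 ⊢ =a=> t0, =b=> t1, =b=> t2
  t2 = a.0 ⊢ =a=> t3
  t3 = 0 ⊢ deadlocked
Coarsest stable partition (strong bisimilarity classes):
  B0 = {s0, s1, t0, t1}
  B1 = {s2, t2}
  B2 = {s3, t3}
s0 ∈ B0, t0 ∈ B0 → same block

bisimilar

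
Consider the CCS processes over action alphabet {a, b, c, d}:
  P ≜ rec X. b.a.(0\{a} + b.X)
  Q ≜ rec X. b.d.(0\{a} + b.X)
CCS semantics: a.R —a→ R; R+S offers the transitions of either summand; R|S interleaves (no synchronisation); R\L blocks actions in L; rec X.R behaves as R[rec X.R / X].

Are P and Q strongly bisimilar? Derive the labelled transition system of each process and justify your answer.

P ≁ Q

LTS(P): 3 reachable states
  m0 = rec X. b.a.(0\{a} + b.X) ⊢ --b--▸ m1
  m1 = a.(0\{a} + b.(rec X. b.a.(0\{a} + b.X))) ⊢ --a--▸ m2
  m2 = 0\{a} + b.(rec X. b.a.(0\{a} + b.X)) ⊢ --b--▸ m0
LTS(Q): 3 reachable states
  n0 = rec X. b.d.(0\{a} + b.X) ⊢ --b--▸ n1
  n1 = d.(0\{a} + b.(rec X. b.d.(0\{a} + b.X))) ⊢ --d--▸ n2
  n2 = 0\{a} + b.(rec X. b.d.(0\{a} + b.X)) ⊢ --b--▸ n0
Coarsest stable partition (strong bisimilarity classes):
  B0 = {m0}
  B1 = {m1}
  B2 = {m2}
  B3 = {n0}
  B4 = {n1}
  B5 = {n2}
m0 ∈ B0, n0 ∈ B3 → different blocks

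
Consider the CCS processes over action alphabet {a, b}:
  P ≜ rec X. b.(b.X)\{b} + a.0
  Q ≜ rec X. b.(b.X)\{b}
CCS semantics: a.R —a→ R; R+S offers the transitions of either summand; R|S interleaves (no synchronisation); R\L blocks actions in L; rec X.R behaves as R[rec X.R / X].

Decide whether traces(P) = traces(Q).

LTS(P): 3 reachable states
  u0 = rec X. b.(b.X)\{b} + a.0 has moves =a=> u1, =b=> u2
  u1 = 0 has moves ∅
  u2 = (b.(rec X. b.(b.X)\{b} + a.0))\{b} has moves ∅
LTS(Q): 2 reachable states
  v0 = rec X. b.(b.X)\{b} has moves =b=> v1
  v1 = (b.(rec X. b.(b.X)\{b}))\{b} has moves ∅
Executing a from P (initial set {u0}):
  [1] a ⇒ {u1}
  ✓ P
Executing a from Q (initial set {v0}):
  [1] a ⇒ ∅ (Q stuck)

NO — witness ⟨a⟩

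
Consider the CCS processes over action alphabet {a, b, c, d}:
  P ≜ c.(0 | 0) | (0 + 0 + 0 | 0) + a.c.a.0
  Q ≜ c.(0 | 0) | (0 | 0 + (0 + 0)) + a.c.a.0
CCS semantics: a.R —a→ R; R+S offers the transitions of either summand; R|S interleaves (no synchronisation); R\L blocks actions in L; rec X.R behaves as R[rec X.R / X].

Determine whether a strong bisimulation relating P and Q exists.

P's transition system — 5 states:
  s0 = c.(0 | 0) | (0 + 0 + 0 | 0) + a.c.a.0 :: —a→ s1, —c→ s2
  s1 = c.a.0 :: —c→ s3
  s2 = 0 | 0 | (0 + 0 + 0 | 0) :: ∅
  s3 = a.0 :: —a→ s4
  s4 = 0 :: ∅
Q's transition system — 5 states:
  t0 = c.(0 | 0) | (0 | 0 + (0 + 0)) + a.c.a.0 :: —a→ t1, —c→ t2
  t1 = c.a.0 :: —c→ t3
  t2 = 0 | 0 | (0 | 0 + (0 + 0)) :: ∅
  t3 = a.0 :: —a→ t4
  t4 = 0 :: ∅
Bisimilarity quotient blocks:
  B0 = {s0, t0}
  B1 = {s1, t1}
  B2 = {s3, t3}
  B3 = {s2, s4, t2, t4}
s0 ∈ B0, t0 ∈ B0 → same block

P ~ Q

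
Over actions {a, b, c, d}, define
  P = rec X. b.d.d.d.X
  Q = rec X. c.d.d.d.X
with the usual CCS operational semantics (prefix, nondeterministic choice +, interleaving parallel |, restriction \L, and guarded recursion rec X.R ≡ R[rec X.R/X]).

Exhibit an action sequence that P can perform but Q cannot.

b

Reachable graph of P (4 states):
  m0 = rec X. b.d.d.d.X has moves ··b··> m1
  m1 = d.d.d.(rec X. b.d.d.d.X) has moves ··d··> m2
  m2 = d.d.(rec X. b.d.d.d.X) has moves ··d··> m3
  m3 = d.(rec X. b.d.d.d.X) has moves ··d··> m0
Reachable graph of Q (4 states):
  n0 = rec X. c.d.d.d.X has moves ··c··> n1
  n1 = d.d.d.(rec X. c.d.d.d.X) has moves ··d··> n2
  n2 = d.d.(rec X. c.d.d.d.X) has moves ··d··> n3
  n3 = d.(rec X. c.d.d.d.X) has moves ··d··> n0
Trace ⟨b⟩ through P, begin at {m0}:
  step 1 (b): {m1}
  — P admits the full trace.
Trace ⟨b⟩ through Q, begin at {n0}:
  step 1 (b): no successor for Q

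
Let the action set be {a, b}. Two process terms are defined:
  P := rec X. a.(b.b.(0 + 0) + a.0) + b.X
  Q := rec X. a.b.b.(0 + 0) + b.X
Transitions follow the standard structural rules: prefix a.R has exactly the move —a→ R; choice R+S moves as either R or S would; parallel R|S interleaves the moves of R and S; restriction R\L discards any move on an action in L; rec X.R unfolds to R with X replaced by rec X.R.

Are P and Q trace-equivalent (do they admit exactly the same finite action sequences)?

trace-distinct — witness ⟨aa⟩

P's transition system — 5 states:
  u0 = rec X. a.(b.b.(0 + 0) + a.0) + b.X has moves ··a··> u1, ··b··> u0
  u1 = b.b.(0 + 0) + a.0 has moves ··a··> u2, ··b··> u3
  u2 = 0 has moves deadlocked
  u3 = b.(0 + 0) has moves ··b··> u4
  u4 = 0 + 0 has moves deadlocked
Q's transition system — 4 states:
  v0 = rec X. a.b.b.(0 + 0) + b.X has moves ··a··> v1, ··b··> v0
  v1 = b.b.(0 + 0) has moves ··b··> v2
  v2 = b.(0 + 0) has moves ··b··> v3
  v3 = 0 + 0 has moves deadlocked
Executing aa from P (initial set {u0}):
  step 1 (a): {u1}
  step 2 (a): {u2}
  — P admits the full trace.
Executing aa from Q (initial set {v0}):
  step 1 (a): {v1}
  step 2 (a): ∅ (Q stuck)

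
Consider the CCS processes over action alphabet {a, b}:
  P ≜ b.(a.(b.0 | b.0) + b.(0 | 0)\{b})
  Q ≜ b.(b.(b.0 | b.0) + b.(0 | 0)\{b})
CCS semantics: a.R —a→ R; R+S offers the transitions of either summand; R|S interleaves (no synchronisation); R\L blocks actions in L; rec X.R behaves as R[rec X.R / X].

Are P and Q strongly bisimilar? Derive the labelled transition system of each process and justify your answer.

P's transition system — 7 states:
  m0 = b.(a.(b.0 | b.0) + b.(0 | 0)\{b}) → =b=> m1
  m1 = a.(b.0 | b.0) + b.(0 | 0)\{b} → =a=> m2, =b=> m3
  m2 = b.0 | b.0 → =b=> m4, =b=> m5
  m3 = (0 | 0)\{b} → (no moves)
  m4 = 0 | b.0 → =b=> m6
  m5 = b.0 | 0 → =b=> m6
  m6 = 0 | 0 → (no moves)
Q's transition system — 7 states:
  n0 = b.(b.(b.0 | b.0) + b.(0 | 0)\{b}) → =b=> n1
  n1 = b.(b.0 | b.0) + b.(0 | 0)\{b} → =b=> n2, =b=> n3
  n2 = (0 | 0)\{b} → (no moves)
  n3 = b.0 | b.0 → =b=> n4, =b=> n5
  n4 = 0 | b.0 → =b=> n6
  n5 = b.0 | 0 → =b=> n6
  n6 = 0 | 0 → (no moves)
Bisimilarity quotient blocks:
  B0 = {m0}
  B1 = {m1}
  B2 = {m2, n3}
  B3 = {m4, m5, n4, n5}
  B4 = {m3, m6, n2, n6}
  B5 = {n0}
  B6 = {n1}
m0 ∈ B0, n0 ∈ B5 → different blocks

NO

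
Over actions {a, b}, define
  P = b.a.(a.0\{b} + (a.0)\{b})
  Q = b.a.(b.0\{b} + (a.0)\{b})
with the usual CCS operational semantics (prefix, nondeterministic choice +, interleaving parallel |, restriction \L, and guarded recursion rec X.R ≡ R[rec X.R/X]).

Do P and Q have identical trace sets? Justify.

P's transition system — 4 states:
  u0 = b.a.(a.0\{b} + (a.0)\{b}) :: --b--▸ u1
  u1 = a.(a.0\{b} + (a.0)\{b}) :: --a--▸ u2
  u2 = a.0\{b} + (a.0)\{b} :: --a--▸ u3
  u3 = 0\{b} :: ∅
Q's transition system — 4 states:
  v0 = b.a.(b.0\{b} + (a.0)\{b}) :: --b--▸ v1
  v1 = a.(b.0\{b} + (a.0)\{b}) :: --a--▸ v2
  v2 = b.0\{b} + (a.0)\{b} :: --a--▸ v3, --b--▸ v3
  v3 = 0\{b} :: ∅
Run σ = ⟨bab⟩ on Q: start {v0}
  step 1 (b): {v1}
  step 2 (a): {v2}
  step 3 (b): {v3}
  ✓ Q
Run σ = ⟨bab⟩ on P: start {u0}
  step 1 (b): {u1}
  step 2 (a): {u2}
  step 3 (b): ∅ (P stuck)

trace-distinct — witness ⟨bab⟩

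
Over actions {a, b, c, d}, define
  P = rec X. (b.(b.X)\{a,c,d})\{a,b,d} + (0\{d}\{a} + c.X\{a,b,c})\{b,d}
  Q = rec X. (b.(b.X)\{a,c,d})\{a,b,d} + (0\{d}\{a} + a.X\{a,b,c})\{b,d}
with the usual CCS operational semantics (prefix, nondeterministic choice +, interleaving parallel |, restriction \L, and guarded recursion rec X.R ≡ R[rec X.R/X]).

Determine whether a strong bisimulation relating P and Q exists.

Reachable graph of P (2 states):
  m0 = rec X. (b.(b.X)\{a,c,d})\{a,b,d} + (0\{d}\{a} + c.X\{a,b,c})\{b,d} → ··c··> m1
  m1 = (rec X. (b.(b.X)\{a,c,d})\{a,b,d} + (0\{d}\{a} + c.X\{a,b,c})\{b,d})\{a,b,c}\{b,d} → (no moves)
Reachable graph of Q (2 states):
  n0 = rec X. (b.(b.X)\{a,c,d})\{a,b,d} + (0\{d}\{a} + a.X\{a,b,c})\{b,d} → ··a··> n1
  n1 = (rec X. (b.(b.X)\{a,c,d})\{a,b,d} + (0\{d}\{a} + a.X\{a,b,c})\{b,d})\{a,b,c}\{b,d} → (no moves)
Bisimilarity quotient blocks:
  B0 = {m0}
  B1 = {m1, n1}
  B2 = {n0}
m0 ∈ B0, n0 ∈ B2 → different blocks

P ≁ Q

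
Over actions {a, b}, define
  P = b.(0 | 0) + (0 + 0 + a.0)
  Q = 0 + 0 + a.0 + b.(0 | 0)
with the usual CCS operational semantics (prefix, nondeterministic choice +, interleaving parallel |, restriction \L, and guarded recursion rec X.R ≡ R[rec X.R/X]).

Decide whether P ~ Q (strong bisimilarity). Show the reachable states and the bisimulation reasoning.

P's transition system — 3 states:
  p0 = b.(0 | 0) + (0 + 0 + a.0) ⊢ ··a··> p1, ··b··> p2
  p1 = 0 ⊢ ·
  p2 = 0 | 0 ⊢ ·
Q's transition system — 3 states:
  q0 = 0 + 0 + a.0 + b.(0 | 0) ⊢ ··a··> q1, ··b··> q2
  q1 = 0 ⊢ ·
  q2 = 0 | 0 ⊢ ·
Coarsest stable partition (strong bisimilarity classes):
  B0 = {p0, q0}
  B1 = {p1, p2, q1, q2}
p0 ∈ B0, q0 ∈ B0 → same block

P ~ Q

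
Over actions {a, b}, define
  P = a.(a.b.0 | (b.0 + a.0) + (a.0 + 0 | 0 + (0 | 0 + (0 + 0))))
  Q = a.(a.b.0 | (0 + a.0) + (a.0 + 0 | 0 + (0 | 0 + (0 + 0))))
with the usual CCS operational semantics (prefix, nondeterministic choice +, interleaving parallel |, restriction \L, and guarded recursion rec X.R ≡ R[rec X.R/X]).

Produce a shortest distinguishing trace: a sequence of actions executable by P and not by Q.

ab

Reachable graph of P (8 states):
  m0 = a.(a.b.0 | (b.0 + a.0) + (a.0 + 0 | 0 + (0 | 0 + (0 + 0)))) → —a→ m1
  m1 = a.b.0 | (b.0 + a.0) + (a.0 + 0 | 0 + (0 | 0 + (0 + 0))) → —a→ m2, —a→ m3, —a→ m4, —b→ m3
  m2 = 0 → stopped
  m3 = a.b.0 | 0 → —a→ m5
  m4 = b.0 | (b.0 + a.0) → —a→ m5, —b→ m5, —b→ m6
  m5 = b.0 | 0 → —b→ m7
  m6 = 0 | (b.0 + a.0) → —a→ m7, —b→ m7
  m7 = 0 | 0 → stopped
Reachable graph of Q (8 states):
  n0 = a.(a.b.0 | (0 + a.0) + (a.0 + 0 | 0 + (0 | 0 + (0 + 0)))) → —a→ n1
  n1 = a.b.0 | (0 + a.0) + (a.0 + 0 | 0 + (0 | 0 + (0 + 0))) → —a→ n2, —a→ n3, —a→ n4
  n2 = 0 → stopped
  n3 = a.b.0 | 0 → —a→ n5
  n4 = b.0 | (0 + a.0) → —a→ n5, —b→ n6
  n5 = b.0 | 0 → —b→ n7
  n6 = 0 | (0 + a.0) → —a→ n7
  n7 = 0 | 0 → stopped
Run σ = ⟨ab⟩ on P: start {m0}
  after a @ step 1: {m1}
  after b @ step 2: {m3}
  — P admits the full trace.
Run σ = ⟨ab⟩ on Q: start {n0}
  after a @ step 1: {n1}
  after b @ step 2: no successor for Q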